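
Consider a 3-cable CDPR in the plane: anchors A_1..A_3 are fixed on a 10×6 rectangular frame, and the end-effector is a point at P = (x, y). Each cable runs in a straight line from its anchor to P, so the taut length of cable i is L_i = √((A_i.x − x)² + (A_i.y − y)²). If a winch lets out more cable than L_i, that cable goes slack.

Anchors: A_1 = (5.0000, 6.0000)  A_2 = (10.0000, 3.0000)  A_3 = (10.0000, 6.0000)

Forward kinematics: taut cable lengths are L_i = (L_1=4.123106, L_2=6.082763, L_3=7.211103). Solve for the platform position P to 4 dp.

(4.0000, 2.0000)

expand ‖A_i−P‖²=L_i² and subtract eq 1 (q_i ≔ ‖A_i‖²−L_i²)
q_1 = 25.0000+36.0000−17.0000 = 44.0000
eq1−eq2 → [-10.0000  6.0000]·P = -28.0000
eq1−eq3 → [-10.0000  0.0000]·P = -40.0000
2×2 solve → P = (4.0000, 2.0000)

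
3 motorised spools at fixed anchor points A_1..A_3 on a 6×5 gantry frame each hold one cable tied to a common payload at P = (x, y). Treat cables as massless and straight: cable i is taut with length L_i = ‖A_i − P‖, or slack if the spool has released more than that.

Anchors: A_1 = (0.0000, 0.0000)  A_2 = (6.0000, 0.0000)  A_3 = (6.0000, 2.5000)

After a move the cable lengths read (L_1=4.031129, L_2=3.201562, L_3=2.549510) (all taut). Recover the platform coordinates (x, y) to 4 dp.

(3.5000, 2.0000)

expand ‖A_i−P‖²=L_i² and subtract eq 1 (k_i ≔ ‖A_i‖²−L_i²)
k_1 = 0.0000+0.0000−16.2500 = -16.2500
eq1−eq2 → [-12.0000  0.0000]·P = -42.0000
eq1−eq3 → [-12.0000  -5.0000]·P = -52.0000
2×2 solve → P = (3.5000, 2.0000)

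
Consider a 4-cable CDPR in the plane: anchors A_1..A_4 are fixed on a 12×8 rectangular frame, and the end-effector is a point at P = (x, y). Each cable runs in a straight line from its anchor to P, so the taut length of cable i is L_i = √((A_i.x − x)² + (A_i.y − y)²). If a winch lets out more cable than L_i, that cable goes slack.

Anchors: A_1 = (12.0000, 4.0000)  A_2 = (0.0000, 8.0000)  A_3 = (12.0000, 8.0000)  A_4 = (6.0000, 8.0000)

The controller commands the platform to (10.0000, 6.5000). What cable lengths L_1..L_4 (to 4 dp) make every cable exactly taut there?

(3.2016, 10.1119, 2.5000, 4.2720)

L_1: Δ = A_1−P = (2.0000, -2.5000) → ‖Δ‖ = √10.2500 = 3.2016
L_2: Δ = A_2−P = (-10.0000, 1.5000) → ‖Δ‖ = √102.2500 = 10.1119
L_3: Δ = A_3−P = (2.0000, 1.5000) → ‖Δ‖ = √6.2500 = 2.5000
L_4: Δ = A_4−P = (-4.0000, 1.5000) → ‖Δ‖ = √18.2500 = 4.2720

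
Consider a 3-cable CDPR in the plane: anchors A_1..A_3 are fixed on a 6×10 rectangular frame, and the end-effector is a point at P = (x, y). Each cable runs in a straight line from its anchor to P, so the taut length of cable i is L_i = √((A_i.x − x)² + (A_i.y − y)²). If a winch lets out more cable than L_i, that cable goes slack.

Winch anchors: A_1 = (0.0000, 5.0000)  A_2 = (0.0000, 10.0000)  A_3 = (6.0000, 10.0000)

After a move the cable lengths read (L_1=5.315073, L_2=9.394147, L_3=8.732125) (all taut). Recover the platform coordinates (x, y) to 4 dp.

(4.0000, 1.5000)

each cable: (A_i−P)·(A_i−P) = L_i²; let k_i = ‖A_i‖²−L_i²
k_1 = 0.0000+25.0000−28.2500 = -3.2500
row 1: 0.0000x − 10.0000y = -15.0000  (k_2=11.7500)
row 2: -12.0000x − 10.0000y = -63.0000  (k_3=59.7500)
Cramer on rows 1–2 → x = 4.0000, y = 1.5000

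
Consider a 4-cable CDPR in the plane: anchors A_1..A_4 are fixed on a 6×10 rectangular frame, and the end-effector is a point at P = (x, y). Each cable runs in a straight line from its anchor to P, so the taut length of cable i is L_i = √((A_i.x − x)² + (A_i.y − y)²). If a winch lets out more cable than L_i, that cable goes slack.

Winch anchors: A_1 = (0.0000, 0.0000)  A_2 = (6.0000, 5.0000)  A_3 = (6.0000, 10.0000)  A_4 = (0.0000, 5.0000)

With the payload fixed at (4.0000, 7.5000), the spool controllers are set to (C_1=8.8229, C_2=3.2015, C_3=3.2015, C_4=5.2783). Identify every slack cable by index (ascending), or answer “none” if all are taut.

i=1: geometric 8.5000 vs commanded 8.8229 ⇒ slack
i=2: geometric 3.2016 vs commanded 3.2015 ⇒ taut
i=3: geometric 3.2016 vs commanded 3.2015 ⇒ taut
i=4: geometric 4.7170 vs commanded 5.2783 ⇒ slack

1, 4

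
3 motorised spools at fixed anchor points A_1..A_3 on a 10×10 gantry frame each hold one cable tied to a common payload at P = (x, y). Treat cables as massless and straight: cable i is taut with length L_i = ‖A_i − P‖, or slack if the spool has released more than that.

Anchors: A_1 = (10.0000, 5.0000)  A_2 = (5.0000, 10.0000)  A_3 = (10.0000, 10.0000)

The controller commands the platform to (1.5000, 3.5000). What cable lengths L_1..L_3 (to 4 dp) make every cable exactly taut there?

L_1: Δ = A_1−P = (8.5000, 1.5000) → ‖Δ‖ = √74.5000 = 8.6313
L_2: Δ = A_2−P = (3.5000, 6.5000) → ‖Δ‖ = √54.5000 = 7.3824
L_3: Δ = A_3−P = (8.5000, 6.5000) → ‖Δ‖ = √114.5000 = 10.7005

(8.6313, 7.3824, 10.7005)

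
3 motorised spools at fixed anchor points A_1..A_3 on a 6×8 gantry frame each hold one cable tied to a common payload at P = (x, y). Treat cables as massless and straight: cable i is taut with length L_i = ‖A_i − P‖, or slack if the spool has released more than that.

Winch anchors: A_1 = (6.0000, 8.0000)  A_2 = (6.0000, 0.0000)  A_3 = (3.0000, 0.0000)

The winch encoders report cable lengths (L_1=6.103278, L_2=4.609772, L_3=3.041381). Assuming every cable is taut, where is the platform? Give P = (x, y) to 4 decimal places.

each cable: (A_i−P)·(A_i−P) = L_i²; let q_i = ‖A_i‖²−L_i²
q_1 = 36.0000+64.0000−37.2500 = 62.7500
row 1: 0.0000x + 16.0000y = 48.0000  (q_2=14.7500)
row 2: 6.0000x + 16.0000y = 63.0000  (q_3=-0.2500)
Cramer on rows 1–2 → x = 2.5000, y = 3.0000

(2.5000, 3.0000)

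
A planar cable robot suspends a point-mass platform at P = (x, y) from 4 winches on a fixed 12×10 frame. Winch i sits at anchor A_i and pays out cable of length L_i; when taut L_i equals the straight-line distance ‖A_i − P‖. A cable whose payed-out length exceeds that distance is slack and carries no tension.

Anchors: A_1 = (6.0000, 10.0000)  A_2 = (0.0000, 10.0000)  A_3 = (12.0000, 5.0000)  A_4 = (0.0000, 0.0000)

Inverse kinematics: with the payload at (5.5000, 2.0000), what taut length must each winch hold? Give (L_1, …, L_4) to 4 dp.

(8.0156, 9.7082, 7.1589, 5.8523)

L_1 = √((6.0000−5.5000)² + (10.0000−2.0000)²) = 8.0156
L_2 = √((0.0000−5.5000)² + (10.0000−2.0000)²) = 9.7082
L_3 = √((12.0000−5.5000)² + (5.0000−2.0000)²) = 7.1589
L_4 = √((0.0000−5.5000)² + (0.0000−2.0000)²) = 5.8523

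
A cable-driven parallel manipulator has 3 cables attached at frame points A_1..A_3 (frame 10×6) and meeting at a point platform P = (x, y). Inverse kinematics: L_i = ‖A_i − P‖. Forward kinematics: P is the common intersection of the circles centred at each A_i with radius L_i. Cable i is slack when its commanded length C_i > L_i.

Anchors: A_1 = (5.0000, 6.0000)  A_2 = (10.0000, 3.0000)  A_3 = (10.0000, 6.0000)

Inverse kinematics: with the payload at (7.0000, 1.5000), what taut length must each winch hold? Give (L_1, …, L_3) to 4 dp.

(4.9244, 3.3541, 5.4083)

L_1: Δ = A_1−P = (-2.0000, 4.5000) → ‖Δ‖ = √24.2500 = 4.9244
L_2: Δ = A_2−P = (3.0000, 1.5000) → ‖Δ‖ = √11.2500 = 3.3541
L_3: Δ = A_3−P = (3.0000, 4.5000) → ‖Δ‖ = √29.2500 = 5.4083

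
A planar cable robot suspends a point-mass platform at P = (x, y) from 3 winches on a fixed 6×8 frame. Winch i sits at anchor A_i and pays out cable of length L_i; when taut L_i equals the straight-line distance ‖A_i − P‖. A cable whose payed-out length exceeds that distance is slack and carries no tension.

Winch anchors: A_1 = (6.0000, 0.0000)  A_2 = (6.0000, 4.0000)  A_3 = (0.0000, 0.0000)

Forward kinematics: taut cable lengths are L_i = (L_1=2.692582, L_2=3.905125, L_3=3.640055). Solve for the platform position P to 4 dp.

(3.5000, 1.0000)

each cable: (A_i−P)·(A_i−P) = L_i²; let q_i = ‖A_i‖²−L_i²
q_1 = 36.0000+0.0000−7.2500 = 28.7500
row 1: 0.0000x − 8.0000y = -8.0000  (q_2=36.7500)
row 2: 12.0000x + 0.0000y = 42.0000  (q_3=-13.2500)
Cramer on rows 1–2 → x = 3.5000, y = 1.0000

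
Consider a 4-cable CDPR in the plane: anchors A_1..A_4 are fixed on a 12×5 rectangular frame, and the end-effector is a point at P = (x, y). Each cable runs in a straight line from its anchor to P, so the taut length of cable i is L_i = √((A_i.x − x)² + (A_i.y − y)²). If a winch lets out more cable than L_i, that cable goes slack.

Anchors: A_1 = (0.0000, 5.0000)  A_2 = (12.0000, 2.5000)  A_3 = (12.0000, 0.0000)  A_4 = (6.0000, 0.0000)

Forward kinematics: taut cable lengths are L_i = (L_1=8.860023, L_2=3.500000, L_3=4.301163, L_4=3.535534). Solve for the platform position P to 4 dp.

each cable: (A_i−P)·(A_i−P) = L_i²; let q_i = ‖A_i‖²−L_i²
q_1 = 0.0000+25.0000−78.5000 = -53.5000
row 1: -24.0000x + 5.0000y = -191.5000  (q_2=138.0000)
row 2: -24.0000x + 10.0000y = -179.0000  (q_3=125.5000)
row 3: -12.0000x + 10.0000y = -77.0000  (q_4=23.5000)
Cramer on rows 1–2 → x = 8.5000, y = 2.5000
check cable 4: ‖A_4−P‖² = 12.5000 ≈ L_4² = 12.5000 ✓

(8.5000, 2.5000)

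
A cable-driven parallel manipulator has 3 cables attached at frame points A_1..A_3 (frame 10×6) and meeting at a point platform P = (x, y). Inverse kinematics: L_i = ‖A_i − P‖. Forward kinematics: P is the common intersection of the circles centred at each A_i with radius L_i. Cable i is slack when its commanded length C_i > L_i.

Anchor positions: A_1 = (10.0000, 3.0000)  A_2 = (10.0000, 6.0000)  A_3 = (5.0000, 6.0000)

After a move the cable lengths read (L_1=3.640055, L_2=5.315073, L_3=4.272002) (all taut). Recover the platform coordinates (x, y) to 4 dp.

(6.5000, 2.0000)

each cable: (A_i−P)·(A_i−P) = L_i²; let c_i = ‖A_i‖²−L_i²
c_1 = 100.0000+9.0000−13.2500 = 95.7500
row 1: 0.0000x − 6.0000y = -12.0000  (c_2=107.7500)
row 2: 10.0000x − 6.0000y = 53.0000  (c_3=42.7500)
Cramer on rows 1–2 → x = 6.5000, y = 2.0000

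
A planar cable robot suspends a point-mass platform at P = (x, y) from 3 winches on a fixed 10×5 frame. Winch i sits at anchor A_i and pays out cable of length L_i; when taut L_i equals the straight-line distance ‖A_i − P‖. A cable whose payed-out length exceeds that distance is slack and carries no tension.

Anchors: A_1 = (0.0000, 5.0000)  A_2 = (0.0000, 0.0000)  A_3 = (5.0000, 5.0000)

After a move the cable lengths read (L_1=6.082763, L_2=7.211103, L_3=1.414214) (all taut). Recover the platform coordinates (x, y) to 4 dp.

each cable: (A_i−P)·(A_i−P) = L_i²; let q_i = ‖A_i‖²−L_i²
q_1 = 0.0000+25.0000−37.0000 = -12.0000
row 1: 0.0000x + 10.0000y = 40.0000  (q_2=-52.0000)
row 2: -10.0000x + 0.0000y = -60.0000  (q_3=48.0000)
Cramer on rows 1–2 → x = 6.0000, y = 4.0000

(6.0000, 4.0000)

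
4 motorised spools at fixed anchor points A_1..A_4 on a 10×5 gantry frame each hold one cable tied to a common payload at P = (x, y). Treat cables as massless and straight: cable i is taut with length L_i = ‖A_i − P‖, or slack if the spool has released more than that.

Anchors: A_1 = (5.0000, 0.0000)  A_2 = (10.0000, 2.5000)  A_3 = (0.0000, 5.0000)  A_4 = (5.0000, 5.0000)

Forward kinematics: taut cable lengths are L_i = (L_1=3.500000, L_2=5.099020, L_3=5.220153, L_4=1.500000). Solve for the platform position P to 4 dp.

expand ‖A_i−P‖²=L_i² and subtract eq 1 (k_i ≔ ‖A_i‖²−L_i²)
k_1 = 25.0000+0.0000−12.2500 = 12.7500
eq1−eq2 → [-10.0000  -5.0000]·P = -67.5000
eq1−eq3 → [10.0000  -10.0000]·P = 15.0000
eq1−eq4 → [0.0000  -10.0000]·P = -35.0000
2×2 solve → P = (5.0000, 3.5000)
check cable 4: ‖A_4−P‖² = 2.2500 ≈ L_4² = 2.2500 ✓

(5.0000, 3.5000)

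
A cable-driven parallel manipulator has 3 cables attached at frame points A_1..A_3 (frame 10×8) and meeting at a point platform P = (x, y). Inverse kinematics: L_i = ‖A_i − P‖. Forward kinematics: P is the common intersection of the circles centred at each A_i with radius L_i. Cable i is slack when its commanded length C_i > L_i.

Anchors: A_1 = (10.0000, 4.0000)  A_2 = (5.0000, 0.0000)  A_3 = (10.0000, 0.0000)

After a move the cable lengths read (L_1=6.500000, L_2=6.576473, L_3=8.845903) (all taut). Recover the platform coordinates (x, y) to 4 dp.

(4.0000, 6.5000)

circle eqns → linear via eq_j − eq_1; set q_j = A_j·A_j − L_j²
q_1 = 100.0000+16.0000−42.2500 = 73.7500
10.0000·x + 8.0000·y = q_1−q_2 = 92.0000
0.0000·x + 8.0000·y = q_1−q_3 = 52.0000
solve first two rows → x=4.0000, y=6.5000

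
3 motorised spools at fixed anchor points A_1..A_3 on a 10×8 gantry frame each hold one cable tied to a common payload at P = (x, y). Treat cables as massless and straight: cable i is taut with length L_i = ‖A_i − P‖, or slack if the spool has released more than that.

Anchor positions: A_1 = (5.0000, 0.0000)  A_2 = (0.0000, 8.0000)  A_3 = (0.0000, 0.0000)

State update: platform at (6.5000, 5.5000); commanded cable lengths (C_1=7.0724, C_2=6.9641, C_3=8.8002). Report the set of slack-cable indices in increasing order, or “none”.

i=1: geometric 5.7009 vs commanded 7.0724 ⇒ slack
i=2: geometric 6.9642 vs commanded 6.9641 ⇒ taut
i=3: geometric 8.5147 vs commanded 8.8002 ⇒ slack

1, 3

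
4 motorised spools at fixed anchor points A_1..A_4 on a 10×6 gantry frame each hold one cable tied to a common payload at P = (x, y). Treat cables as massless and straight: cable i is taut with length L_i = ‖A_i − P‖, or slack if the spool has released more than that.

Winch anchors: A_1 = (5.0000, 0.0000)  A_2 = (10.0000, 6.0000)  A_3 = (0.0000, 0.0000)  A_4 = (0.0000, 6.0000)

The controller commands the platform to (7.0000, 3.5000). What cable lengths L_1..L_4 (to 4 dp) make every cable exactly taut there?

L_1: Δ = A_1−P = (-2.0000, -3.5000) → ‖Δ‖ = √16.2500 = 4.0311
L_2: Δ = A_2−P = (3.0000, 2.5000) → ‖Δ‖ = √15.2500 = 3.9051
L_3: Δ = A_3−P = (-7.0000, -3.5000) → ‖Δ‖ = √61.2500 = 7.8262
L_4: Δ = A_4−P = (-7.0000, 2.5000) → ‖Δ‖ = √55.2500 = 7.4330

(4.0311, 3.9051, 7.8262, 7.4330)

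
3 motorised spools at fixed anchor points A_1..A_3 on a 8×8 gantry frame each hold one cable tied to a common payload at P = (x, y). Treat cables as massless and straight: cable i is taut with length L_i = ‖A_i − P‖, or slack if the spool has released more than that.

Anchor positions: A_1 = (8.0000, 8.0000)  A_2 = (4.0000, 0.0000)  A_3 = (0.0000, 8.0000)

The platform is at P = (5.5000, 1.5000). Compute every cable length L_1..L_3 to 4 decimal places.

L_1: Δ = A_1−P = (2.5000, 6.5000) → ‖Δ‖ = √48.5000 = 6.9642
L_2: Δ = A_2−P = (-1.5000, -1.5000) → ‖Δ‖ = √4.5000 = 2.1213
L_3: Δ = A_3−P = (-5.5000, 6.5000) → ‖Δ‖ = √72.5000 = 8.5147

(6.9642, 2.1213, 8.5147)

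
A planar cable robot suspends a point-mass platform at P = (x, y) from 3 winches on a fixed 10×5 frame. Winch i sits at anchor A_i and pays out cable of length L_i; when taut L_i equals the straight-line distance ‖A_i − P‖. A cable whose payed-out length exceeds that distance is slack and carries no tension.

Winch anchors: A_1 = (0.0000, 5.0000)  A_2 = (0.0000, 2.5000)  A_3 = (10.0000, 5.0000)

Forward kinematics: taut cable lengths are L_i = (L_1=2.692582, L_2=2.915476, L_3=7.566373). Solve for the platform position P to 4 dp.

each cable: (A_i−P)·(A_i−P) = L_i²; let c_i = ‖A_i‖²−L_i²
c_1 = 0.0000+25.0000−7.2500 = 17.7500
row 1: 0.0000x + 5.0000y = 20.0000  (c_2=-2.2500)
row 2: -20.0000x + 0.0000y = -50.0000  (c_3=67.7500)
Cramer on rows 1–2 → x = 2.5000, y = 4.0000

(2.5000, 4.0000)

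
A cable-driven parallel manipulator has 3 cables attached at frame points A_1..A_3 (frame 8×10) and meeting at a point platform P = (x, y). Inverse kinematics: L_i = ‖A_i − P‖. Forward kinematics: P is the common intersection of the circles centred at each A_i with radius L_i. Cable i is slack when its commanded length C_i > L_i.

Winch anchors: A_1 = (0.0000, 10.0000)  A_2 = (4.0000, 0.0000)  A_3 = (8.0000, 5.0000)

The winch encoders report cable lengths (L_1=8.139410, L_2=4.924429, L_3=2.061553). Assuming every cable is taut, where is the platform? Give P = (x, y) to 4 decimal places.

each cable: (A_i−P)·(A_i−P) = L_i²; let q_i = ‖A_i‖²−L_i²
q_1 = 0.0000+100.0000−66.2500 = 33.7500
row 1: -8.0000x + 20.0000y = 42.0000  (q_2=-8.2500)
row 2: -16.0000x + 10.0000y = -51.0000  (q_3=84.7500)
Cramer on rows 1–2 → x = 6.0000, y = 4.5000

(6.0000, 4.5000)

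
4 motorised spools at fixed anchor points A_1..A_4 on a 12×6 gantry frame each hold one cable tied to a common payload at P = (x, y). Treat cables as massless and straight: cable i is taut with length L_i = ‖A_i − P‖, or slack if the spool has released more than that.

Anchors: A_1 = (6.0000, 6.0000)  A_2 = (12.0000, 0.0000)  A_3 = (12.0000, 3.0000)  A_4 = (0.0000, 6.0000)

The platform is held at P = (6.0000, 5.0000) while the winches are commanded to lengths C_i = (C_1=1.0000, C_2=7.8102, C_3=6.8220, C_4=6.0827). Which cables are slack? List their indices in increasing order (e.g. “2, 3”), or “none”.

3

i=1: geometric 1.0000 vs commanded 1.0000 ⇒ taut
i=2: geometric 7.8102 vs commanded 7.8102 ⇒ taut
i=3: geometric 6.3246 vs commanded 6.8220 ⇒ slack
i=4: geometric 6.0828 vs commanded 6.0827 ⇒ taut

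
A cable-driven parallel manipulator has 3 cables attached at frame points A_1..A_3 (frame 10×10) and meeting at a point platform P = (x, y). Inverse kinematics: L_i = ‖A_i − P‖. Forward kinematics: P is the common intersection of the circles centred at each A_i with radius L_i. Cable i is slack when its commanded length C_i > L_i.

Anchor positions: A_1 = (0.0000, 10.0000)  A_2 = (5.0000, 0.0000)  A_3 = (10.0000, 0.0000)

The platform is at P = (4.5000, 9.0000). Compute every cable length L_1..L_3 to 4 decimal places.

L_1: Δ = A_1−P = (-4.5000, 1.0000) → ‖Δ‖ = √21.2500 = 4.6098
L_2: Δ = A_2−P = (0.5000, -9.0000) → ‖Δ‖ = √81.2500 = 9.0139
L_3: Δ = A_3−P = (5.5000, -9.0000) → ‖Δ‖ = √111.2500 = 10.5475

(4.6098, 9.0139, 10.5475)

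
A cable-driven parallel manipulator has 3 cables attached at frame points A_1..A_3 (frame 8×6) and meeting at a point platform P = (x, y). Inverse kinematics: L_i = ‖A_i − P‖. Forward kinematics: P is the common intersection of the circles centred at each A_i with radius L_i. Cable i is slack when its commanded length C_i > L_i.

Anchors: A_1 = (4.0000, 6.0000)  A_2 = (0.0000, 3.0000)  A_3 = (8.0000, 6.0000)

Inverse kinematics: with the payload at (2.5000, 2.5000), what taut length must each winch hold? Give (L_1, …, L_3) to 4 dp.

(3.8079, 2.5495, 6.5192)

L_1 = √((4.0000−2.5000)² + (6.0000−2.5000)²) = 3.8079
L_2 = √((0.0000−2.5000)² + (3.0000−2.5000)²) = 2.5495
L_3 = √((8.0000−2.5000)² + (6.0000−2.5000)²) = 6.5192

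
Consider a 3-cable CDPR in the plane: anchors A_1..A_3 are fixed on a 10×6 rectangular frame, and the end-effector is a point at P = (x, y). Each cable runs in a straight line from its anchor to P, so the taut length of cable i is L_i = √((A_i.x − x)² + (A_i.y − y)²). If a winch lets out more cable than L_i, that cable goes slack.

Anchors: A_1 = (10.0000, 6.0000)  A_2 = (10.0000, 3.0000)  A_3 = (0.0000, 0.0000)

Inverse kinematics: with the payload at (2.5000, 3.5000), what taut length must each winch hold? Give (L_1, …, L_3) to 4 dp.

(7.9057, 7.5166, 4.3012)

L_1 = √((10.0000−2.5000)² + (6.0000−3.5000)²) = 7.9057
L_2 = √((10.0000−2.5000)² + (3.0000−3.5000)²) = 7.5166
L_3 = √((0.0000−2.5000)² + (0.0000−3.5000)²) = 4.3012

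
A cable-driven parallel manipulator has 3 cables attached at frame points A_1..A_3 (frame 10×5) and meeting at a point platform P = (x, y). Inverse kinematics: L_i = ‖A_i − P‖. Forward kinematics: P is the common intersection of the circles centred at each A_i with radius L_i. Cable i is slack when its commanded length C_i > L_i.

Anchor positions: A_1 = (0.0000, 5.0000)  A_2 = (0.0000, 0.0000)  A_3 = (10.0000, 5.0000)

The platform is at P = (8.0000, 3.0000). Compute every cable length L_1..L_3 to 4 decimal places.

(8.2462, 8.5440, 2.8284)

L_1 = √((0.0000−8.0000)² + (5.0000−3.0000)²) = 8.2462
L_2 = √((0.0000−8.0000)² + (0.0000−3.0000)²) = 8.5440
L_3 = √((10.0000−8.0000)² + (5.0000−3.0000)²) = 2.8284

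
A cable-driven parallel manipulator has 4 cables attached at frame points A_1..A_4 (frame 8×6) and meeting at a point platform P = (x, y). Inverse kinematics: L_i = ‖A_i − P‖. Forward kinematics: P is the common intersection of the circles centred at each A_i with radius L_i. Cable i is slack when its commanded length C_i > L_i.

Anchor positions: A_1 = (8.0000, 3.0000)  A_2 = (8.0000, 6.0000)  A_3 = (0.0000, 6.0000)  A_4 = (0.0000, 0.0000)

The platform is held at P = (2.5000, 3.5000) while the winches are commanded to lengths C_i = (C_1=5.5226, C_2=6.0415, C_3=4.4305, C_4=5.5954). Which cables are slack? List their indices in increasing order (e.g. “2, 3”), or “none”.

3, 4

i=1: geometric 5.5227 vs commanded 5.5226 ⇒ taut
i=2: geometric 6.0415 vs commanded 6.0415 ⇒ taut
i=3: geometric 3.5355 vs commanded 4.4305 ⇒ slack
i=4: geometric 4.3012 vs commanded 5.5954 ⇒ slack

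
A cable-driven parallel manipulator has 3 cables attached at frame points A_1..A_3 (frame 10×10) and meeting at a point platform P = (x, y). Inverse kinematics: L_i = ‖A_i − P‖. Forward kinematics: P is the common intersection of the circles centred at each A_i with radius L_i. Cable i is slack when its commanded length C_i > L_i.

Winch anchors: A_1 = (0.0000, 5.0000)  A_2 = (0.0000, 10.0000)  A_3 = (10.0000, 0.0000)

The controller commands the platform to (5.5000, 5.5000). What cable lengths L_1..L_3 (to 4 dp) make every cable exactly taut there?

(5.5227, 7.1063, 7.1063)

L_1: Δ = A_1−P = (-5.5000, -0.5000) → ‖Δ‖ = √30.5000 = 5.5227
L_2: Δ = A_2−P = (-5.5000, 4.5000) → ‖Δ‖ = √50.5000 = 7.1063
L_3: Δ = A_3−P = (4.5000, -5.5000) → ‖Δ‖ = √50.5000 = 7.1063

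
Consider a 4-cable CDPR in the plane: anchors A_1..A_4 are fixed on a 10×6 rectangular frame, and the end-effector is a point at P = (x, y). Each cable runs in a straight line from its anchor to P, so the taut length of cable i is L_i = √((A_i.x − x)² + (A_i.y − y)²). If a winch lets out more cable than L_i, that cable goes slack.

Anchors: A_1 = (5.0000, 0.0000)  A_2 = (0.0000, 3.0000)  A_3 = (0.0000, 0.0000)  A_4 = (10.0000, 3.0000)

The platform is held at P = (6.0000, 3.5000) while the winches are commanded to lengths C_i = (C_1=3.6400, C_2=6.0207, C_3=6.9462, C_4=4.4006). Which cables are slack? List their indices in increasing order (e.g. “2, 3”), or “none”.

4

cable 1: L_1 = ‖A_1−P‖ = 3.6401;  C_1 = 3.6400 → taut
cable 2: L_2 = ‖A_2−P‖ = 6.0208;  C_2 = 6.0207 → taut
cable 3: L_3 = ‖A_3−P‖ = 6.9462;  C_3 = 6.9462 → taut
cable 4: L_4 = ‖A_4−P‖ = 4.0311;  C_4 = 4.4006 → slack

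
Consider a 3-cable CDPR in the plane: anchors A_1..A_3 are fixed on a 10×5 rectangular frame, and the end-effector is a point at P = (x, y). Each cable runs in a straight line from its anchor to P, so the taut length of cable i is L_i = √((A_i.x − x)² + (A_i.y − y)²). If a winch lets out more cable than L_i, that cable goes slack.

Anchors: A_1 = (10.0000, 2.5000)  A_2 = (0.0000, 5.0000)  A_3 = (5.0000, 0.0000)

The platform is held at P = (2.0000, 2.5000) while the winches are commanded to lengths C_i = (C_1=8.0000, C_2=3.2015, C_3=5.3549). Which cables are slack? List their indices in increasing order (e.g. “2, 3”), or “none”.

3

i=1: geometric 8.0000 vs commanded 8.0000 ⇒ taut
i=2: geometric 3.2016 vs commanded 3.2015 ⇒ taut
i=3: geometric 3.9051 vs commanded 5.3549 ⇒ slack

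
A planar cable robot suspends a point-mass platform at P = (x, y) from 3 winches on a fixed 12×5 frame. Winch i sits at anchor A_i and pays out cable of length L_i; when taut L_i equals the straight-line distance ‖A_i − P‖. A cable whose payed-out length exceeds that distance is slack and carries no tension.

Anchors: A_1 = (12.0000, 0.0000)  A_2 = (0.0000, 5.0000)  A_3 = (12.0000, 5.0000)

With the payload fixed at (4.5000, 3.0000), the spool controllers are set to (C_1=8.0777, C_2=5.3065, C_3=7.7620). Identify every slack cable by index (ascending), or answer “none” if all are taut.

cable 1: √((7.5000)²+(-3.0000)²)=8.0777, C_1=8.0777: taut
cable 2: √((-4.5000)²+(2.0000)²)=4.9244, C_2=5.3065: slack
cable 3: √((7.5000)²+(2.0000)²)=7.7621, C_3=7.7620: taut

2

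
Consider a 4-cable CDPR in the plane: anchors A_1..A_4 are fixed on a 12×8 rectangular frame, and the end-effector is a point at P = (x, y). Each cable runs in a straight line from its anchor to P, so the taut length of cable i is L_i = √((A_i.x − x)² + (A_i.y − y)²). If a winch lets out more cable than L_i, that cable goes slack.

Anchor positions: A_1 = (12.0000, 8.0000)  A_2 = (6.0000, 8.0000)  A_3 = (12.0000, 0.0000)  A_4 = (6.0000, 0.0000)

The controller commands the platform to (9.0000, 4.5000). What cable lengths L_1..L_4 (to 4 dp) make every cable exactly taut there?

L_1: Δ = A_1−P = (3.0000, 3.5000) → ‖Δ‖ = √21.2500 = 4.6098
L_2: Δ = A_2−P = (-3.0000, 3.5000) → ‖Δ‖ = √21.2500 = 4.6098
L_3: Δ = A_3−P = (3.0000, -4.5000) → ‖Δ‖ = √29.2500 = 5.4083
L_4: Δ = A_4−P = (-3.0000, -4.5000) → ‖Δ‖ = √29.2500 = 5.4083

(4.6098, 4.6098, 5.4083, 5.4083)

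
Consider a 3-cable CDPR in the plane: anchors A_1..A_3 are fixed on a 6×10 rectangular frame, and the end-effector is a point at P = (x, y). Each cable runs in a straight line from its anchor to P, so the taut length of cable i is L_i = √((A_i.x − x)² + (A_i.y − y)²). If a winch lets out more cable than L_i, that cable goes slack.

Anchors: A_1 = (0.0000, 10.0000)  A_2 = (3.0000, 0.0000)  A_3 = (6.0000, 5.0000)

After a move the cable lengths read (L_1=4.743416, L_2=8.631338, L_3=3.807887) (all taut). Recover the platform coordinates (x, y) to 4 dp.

expand ‖A_i−P‖²=L_i² and subtract eq 1 (c_i ≔ ‖A_i‖²−L_i²)
c_1 = 0.0000+100.0000−22.5000 = 77.5000
eq1−eq2 → [-6.0000  20.0000]·P = 143.0000
eq1−eq3 → [-12.0000  10.0000]·P = 31.0000
2×2 solve → P = (4.5000, 8.5000)

(4.5000, 8.5000)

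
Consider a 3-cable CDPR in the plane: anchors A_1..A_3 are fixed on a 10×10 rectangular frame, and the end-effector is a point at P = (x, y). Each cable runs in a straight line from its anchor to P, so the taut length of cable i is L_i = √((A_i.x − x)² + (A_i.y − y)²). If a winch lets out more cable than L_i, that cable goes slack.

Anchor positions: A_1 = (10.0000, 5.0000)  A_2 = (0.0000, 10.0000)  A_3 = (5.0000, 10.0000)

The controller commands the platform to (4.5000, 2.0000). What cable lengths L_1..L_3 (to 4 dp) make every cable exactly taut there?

(6.2650, 9.1788, 8.0156)

L_1: Δ = A_1−P = (5.5000, 3.0000) → ‖Δ‖ = √39.2500 = 6.2650
L_2: Δ = A_2−P = (-4.5000, 8.0000) → ‖Δ‖ = √84.2500 = 9.1788
L_3: Δ = A_3−P = (0.5000, 8.0000) → ‖Δ‖ = √64.2500 = 8.0156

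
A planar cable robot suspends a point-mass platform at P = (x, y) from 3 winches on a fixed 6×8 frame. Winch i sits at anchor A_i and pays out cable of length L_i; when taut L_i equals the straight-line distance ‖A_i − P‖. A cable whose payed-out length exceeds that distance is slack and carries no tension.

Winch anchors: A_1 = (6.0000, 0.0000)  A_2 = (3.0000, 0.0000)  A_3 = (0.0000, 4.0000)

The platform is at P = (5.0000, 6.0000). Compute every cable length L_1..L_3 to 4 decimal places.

(6.0828, 6.3246, 5.3852)

cable 1: Δx=1.0000, Δy=-6.0000; L_1 = √(Δx²+Δy²) = 6.0828
cable 2: Δx=-2.0000, Δy=-6.0000; L_2 = √(Δx²+Δy²) = 6.3246
cable 3: Δx=-5.0000, Δy=-2.0000; L_3 = √(Δx²+Δy²) = 5.3852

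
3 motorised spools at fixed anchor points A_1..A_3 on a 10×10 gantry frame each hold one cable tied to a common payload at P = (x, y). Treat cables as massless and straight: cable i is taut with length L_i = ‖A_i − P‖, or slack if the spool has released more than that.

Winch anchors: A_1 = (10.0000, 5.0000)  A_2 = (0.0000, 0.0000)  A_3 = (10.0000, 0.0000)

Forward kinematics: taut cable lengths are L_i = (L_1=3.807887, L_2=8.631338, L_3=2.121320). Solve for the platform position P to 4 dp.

each cable: (A_i−P)·(A_i−P) = L_i²; let c_i = ‖A_i‖²−L_i²
c_1 = 100.0000+25.0000−14.5000 = 110.5000
row 1: 20.0000x + 10.0000y = 185.0000  (c_2=-74.5000)
row 2: 0.0000x + 10.0000y = 15.0000  (c_3=95.5000)
Cramer on rows 1–2 → x = 8.5000, y = 1.5000

(8.5000, 1.5000)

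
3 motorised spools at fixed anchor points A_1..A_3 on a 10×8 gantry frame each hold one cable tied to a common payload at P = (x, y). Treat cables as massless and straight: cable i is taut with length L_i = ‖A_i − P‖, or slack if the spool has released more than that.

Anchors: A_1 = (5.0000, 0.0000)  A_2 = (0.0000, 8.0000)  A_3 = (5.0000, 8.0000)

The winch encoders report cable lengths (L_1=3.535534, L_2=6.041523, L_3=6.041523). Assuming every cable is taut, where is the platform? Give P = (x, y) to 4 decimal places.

(2.5000, 2.5000)

each cable: (A_i−P)·(A_i−P) = L_i²; let q_i = ‖A_i‖²−L_i²
q_1 = 25.0000+0.0000−12.5000 = 12.5000
row 1: 10.0000x − 16.0000y = -15.0000  (q_2=27.5000)
row 2: 0.0000x − 16.0000y = -40.0000  (q_3=52.5000)
Cramer on rows 1–2 → x = 2.5000, y = 2.5000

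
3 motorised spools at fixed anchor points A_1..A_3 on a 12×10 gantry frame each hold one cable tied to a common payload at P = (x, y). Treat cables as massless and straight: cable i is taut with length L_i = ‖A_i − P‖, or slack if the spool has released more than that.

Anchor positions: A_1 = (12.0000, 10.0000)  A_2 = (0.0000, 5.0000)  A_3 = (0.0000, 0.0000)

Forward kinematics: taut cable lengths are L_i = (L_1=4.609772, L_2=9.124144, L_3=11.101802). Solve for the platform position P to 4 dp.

each cable: (A_i−P)·(A_i−P) = L_i²; let k_i = ‖A_i‖²−L_i²
k_1 = 144.0000+100.0000−21.2500 = 222.7500
row 1: 24.0000x + 10.0000y = 281.0000  (k_2=-58.2500)
row 2: 24.0000x + 20.0000y = 346.0000  (k_3=-123.2500)
Cramer on rows 1–2 → x = 9.0000, y = 6.5000

(9.0000, 6.5000)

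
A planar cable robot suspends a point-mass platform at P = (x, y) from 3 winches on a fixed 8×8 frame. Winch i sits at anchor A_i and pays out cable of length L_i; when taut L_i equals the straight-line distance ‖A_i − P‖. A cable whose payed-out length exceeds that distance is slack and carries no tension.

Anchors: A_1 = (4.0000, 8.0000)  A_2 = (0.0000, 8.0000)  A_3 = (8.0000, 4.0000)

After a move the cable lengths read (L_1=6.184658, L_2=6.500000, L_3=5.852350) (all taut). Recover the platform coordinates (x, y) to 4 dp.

(2.5000, 2.0000)

expand ‖A_i−P‖²=L_i² and subtract eq 1 (c_i ≔ ‖A_i‖²−L_i²)
c_1 = 16.0000+64.0000−38.2500 = 41.7500
eq1−eq2 → [8.0000  0.0000]·P = 20.0000
eq1−eq3 → [-8.0000  8.0000]·P = -4.0000
2×2 solve → P = (2.5000, 2.0000)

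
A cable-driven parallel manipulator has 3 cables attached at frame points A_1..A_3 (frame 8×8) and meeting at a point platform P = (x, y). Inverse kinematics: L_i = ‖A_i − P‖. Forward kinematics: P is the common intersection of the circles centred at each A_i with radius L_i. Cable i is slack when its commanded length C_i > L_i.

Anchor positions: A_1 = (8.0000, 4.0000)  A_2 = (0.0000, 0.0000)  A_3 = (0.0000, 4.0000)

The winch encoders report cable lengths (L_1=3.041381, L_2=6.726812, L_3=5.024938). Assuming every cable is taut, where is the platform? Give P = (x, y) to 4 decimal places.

expand ‖A_i−P‖²=L_i² and subtract eq 1 (k_i ≔ ‖A_i‖²−L_i²)
k_1 = 64.0000+16.0000−9.2500 = 70.7500
eq1−eq2 → [16.0000  8.0000]·P = 116.0000
eq1−eq3 → [16.0000  0.0000]·P = 80.0000
2×2 solve → P = (5.0000, 4.5000)

(5.0000, 4.5000)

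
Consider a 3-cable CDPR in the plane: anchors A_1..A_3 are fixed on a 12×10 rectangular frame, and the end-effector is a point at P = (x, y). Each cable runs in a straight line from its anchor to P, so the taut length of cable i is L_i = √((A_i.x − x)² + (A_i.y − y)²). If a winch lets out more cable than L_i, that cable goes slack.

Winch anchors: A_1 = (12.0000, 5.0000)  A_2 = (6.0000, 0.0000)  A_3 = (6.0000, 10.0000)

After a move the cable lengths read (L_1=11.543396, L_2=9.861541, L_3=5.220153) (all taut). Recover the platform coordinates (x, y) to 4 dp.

(1.0000, 8.5000)

expand ‖A_i−P‖²=L_i² and subtract eq 1 (c_i ≔ ‖A_i‖²−L_i²)
c_1 = 144.0000+25.0000−133.2500 = 35.7500
eq1−eq2 → [12.0000  10.0000]·P = 97.0000
eq1−eq3 → [12.0000  -10.0000]·P = -73.0000
2×2 solve → P = (1.0000, 8.5000)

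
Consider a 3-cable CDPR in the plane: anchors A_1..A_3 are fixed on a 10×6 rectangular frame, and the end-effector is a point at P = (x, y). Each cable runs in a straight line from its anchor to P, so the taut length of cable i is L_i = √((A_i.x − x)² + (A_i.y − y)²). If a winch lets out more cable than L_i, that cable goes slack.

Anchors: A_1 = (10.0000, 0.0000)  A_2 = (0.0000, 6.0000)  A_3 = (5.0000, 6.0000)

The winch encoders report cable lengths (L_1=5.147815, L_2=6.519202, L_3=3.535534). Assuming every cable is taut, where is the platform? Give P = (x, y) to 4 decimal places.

circle eqns → linear via eq_j − eq_1; set q_j = A_j·A_j − L_j²
q_1 = 100.0000+0.0000−26.5000 = 73.5000
20.0000·x − 12.0000·y = q_1−q_2 = 80.0000
10.0000·x − 12.0000·y = q_1−q_3 = 25.0000
solve first two rows → x=5.5000, y=2.5000

(5.5000, 2.5000)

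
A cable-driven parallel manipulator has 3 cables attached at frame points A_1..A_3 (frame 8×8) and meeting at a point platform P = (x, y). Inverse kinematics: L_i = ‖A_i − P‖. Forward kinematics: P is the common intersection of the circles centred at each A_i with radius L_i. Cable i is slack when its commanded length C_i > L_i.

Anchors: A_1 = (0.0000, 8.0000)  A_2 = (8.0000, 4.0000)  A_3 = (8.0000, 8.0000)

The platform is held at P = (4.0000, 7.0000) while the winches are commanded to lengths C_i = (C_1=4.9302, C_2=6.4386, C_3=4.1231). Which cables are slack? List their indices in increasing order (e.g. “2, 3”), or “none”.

1, 2

cable 1: √((-4.0000)²+(1.0000)²)=4.1231, C_1=4.9302: slack
cable 2: √((4.0000)²+(-3.0000)²)=5.0000, C_2=6.4386: slack
cable 3: √((4.0000)²+(1.0000)²)=4.1231, C_3=4.1231: taut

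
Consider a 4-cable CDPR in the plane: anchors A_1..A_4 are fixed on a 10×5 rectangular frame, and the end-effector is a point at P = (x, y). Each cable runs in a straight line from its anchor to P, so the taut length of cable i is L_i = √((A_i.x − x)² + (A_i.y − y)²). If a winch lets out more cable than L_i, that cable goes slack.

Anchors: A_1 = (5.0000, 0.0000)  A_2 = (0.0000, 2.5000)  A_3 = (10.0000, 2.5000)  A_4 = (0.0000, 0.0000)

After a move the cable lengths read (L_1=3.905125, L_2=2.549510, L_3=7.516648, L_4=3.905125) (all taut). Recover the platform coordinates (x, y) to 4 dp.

(2.5000, 3.0000)

each cable: (A_i−P)·(A_i−P) = L_i²; let k_i = ‖A_i‖²−L_i²
k_1 = 25.0000+0.0000−15.2500 = 9.7500
row 1: 10.0000x − 5.0000y = 10.0000  (k_2=-0.2500)
row 2: -10.0000x − 5.0000y = -40.0000  (k_3=49.7500)
row 3: 10.0000x + 0.0000y = 25.0000  (k_4=-15.2500)
Cramer on rows 1–2 → x = 2.5000, y = 3.0000
check cable 4: ‖A_4−P‖² = 15.2500 ≈ L_4² = 15.2500 ✓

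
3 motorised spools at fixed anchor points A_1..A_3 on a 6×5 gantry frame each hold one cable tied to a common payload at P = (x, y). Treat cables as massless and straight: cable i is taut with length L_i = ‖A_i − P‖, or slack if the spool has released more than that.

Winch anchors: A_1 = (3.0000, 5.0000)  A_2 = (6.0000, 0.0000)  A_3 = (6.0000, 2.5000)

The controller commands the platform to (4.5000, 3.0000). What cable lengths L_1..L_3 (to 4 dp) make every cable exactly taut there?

L_1 = √((3.0000−4.5000)² + (5.0000−3.0000)²) = 2.5000
L_2 = √((6.0000−4.5000)² + (0.0000−3.0000)²) = 3.3541
L_3 = √((6.0000−4.5000)² + (2.5000−3.0000)²) = 1.5811

(2.5000, 3.3541, 1.5811)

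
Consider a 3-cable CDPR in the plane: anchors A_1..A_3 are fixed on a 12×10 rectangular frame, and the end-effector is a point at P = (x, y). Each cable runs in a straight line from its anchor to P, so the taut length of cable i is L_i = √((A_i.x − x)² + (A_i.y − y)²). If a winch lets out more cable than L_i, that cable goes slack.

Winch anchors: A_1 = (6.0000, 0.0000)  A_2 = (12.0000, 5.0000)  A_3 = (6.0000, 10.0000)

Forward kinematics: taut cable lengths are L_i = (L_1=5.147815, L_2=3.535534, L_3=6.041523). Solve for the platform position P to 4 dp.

(8.5000, 4.5000)

each cable: (A_i−P)·(A_i−P) = L_i²; let k_i = ‖A_i‖²−L_i²
k_1 = 36.0000+0.0000−26.5000 = 9.5000
row 1: -12.0000x − 10.0000y = -147.0000  (k_2=156.5000)
row 2: 0.0000x − 20.0000y = -90.0000  (k_3=99.5000)
Cramer on rows 1–2 → x = 8.5000, y = 4.5000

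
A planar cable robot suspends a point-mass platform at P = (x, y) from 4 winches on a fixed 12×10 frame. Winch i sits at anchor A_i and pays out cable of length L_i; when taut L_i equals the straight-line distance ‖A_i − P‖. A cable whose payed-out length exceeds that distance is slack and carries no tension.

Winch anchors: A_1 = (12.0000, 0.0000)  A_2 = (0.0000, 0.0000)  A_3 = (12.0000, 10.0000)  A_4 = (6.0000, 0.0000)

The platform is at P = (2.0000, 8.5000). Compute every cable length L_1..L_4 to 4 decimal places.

L_1 = √((12.0000−2.0000)² + (0.0000−8.5000)²) = 13.1244
L_2 = √((0.0000−2.0000)² + (0.0000−8.5000)²) = 8.7321
L_3 = √((12.0000−2.0000)² + (10.0000−8.5000)²) = 10.1119
L_4 = √((6.0000−2.0000)² + (0.0000−8.5000)²) = 9.3941

(13.1244, 8.7321, 10.1119, 9.3941)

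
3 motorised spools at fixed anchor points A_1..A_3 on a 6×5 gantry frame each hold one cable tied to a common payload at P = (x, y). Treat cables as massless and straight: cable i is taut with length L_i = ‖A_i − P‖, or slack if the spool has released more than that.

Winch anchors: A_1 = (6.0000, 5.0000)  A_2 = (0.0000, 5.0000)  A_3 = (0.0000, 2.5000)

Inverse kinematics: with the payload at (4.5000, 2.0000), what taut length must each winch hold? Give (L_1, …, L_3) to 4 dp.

L_1 = √((6.0000−4.5000)² + (5.0000−2.0000)²) = 3.3541
L_2 = √((0.0000−4.5000)² + (5.0000−2.0000)²) = 5.4083
L_3 = √((0.0000−4.5000)² + (2.5000−2.0000)²) = 4.5277

(3.3541, 5.4083, 4.5277)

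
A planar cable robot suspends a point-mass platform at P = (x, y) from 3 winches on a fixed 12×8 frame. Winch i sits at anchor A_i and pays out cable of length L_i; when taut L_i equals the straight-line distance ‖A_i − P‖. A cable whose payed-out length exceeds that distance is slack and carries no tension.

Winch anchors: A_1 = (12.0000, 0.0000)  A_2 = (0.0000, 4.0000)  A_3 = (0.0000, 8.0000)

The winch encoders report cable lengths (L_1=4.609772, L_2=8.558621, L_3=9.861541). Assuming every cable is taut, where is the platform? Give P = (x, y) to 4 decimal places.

each cable: (A_i−P)·(A_i−P) = L_i²; let k_i = ‖A_i‖²−L_i²
k_1 = 144.0000+0.0000−21.2500 = 122.7500
row 1: 24.0000x − 8.0000y = 180.0000  (k_2=-57.2500)
row 2: 24.0000x − 16.0000y = 156.0000  (k_3=-33.2500)
Cramer on rows 1–2 → x = 8.5000, y = 3.0000

(8.5000, 3.0000)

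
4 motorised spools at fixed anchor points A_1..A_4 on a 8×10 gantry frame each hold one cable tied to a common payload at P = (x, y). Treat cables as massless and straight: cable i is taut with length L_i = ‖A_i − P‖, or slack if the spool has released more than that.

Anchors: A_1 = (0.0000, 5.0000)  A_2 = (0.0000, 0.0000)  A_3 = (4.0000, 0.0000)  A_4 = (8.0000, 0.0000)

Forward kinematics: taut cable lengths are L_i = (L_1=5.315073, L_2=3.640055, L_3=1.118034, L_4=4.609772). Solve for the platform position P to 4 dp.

expand ‖A_i−P‖²=L_i² and subtract eq 1 (c_i ≔ ‖A_i‖²−L_i²)
c_1 = 0.0000+25.0000−28.2500 = -3.2500
eq1−eq2 → [0.0000  10.0000]·P = 10.0000
eq1−eq3 → [-8.0000  10.0000]·P = -18.0000
eq1−eq4 → [-16.0000  10.0000]·P = -46.0000
2×2 solve → P = (3.5000, 1.0000)
check cable 4: ‖A_4−P‖² = 21.2500 ≈ L_4² = 21.2500 ✓

(3.5000, 1.0000)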